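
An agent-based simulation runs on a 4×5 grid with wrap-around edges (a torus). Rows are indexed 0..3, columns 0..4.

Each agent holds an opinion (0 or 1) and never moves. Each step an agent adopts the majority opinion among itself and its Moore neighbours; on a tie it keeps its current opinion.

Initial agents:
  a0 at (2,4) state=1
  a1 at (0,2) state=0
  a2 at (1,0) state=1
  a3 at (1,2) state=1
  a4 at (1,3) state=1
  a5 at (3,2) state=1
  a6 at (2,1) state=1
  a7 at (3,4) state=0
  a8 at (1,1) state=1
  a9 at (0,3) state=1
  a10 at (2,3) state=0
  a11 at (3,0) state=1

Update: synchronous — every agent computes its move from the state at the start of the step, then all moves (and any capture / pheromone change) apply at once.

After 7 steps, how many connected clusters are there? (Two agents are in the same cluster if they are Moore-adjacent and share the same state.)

t=1: a0@(2,4):1 a1@(0,2):1 a2@(1,0):1 a3@(1,2):1 a4@(1,3):1 a5@(3,2):1 a6@(2,1):1 a7@(3,4):1 a8@(1,1):1 a9@(0,3):1 a10@(2,3):1 a11@(3,0):1
t=2: (unchanged — steady state)

1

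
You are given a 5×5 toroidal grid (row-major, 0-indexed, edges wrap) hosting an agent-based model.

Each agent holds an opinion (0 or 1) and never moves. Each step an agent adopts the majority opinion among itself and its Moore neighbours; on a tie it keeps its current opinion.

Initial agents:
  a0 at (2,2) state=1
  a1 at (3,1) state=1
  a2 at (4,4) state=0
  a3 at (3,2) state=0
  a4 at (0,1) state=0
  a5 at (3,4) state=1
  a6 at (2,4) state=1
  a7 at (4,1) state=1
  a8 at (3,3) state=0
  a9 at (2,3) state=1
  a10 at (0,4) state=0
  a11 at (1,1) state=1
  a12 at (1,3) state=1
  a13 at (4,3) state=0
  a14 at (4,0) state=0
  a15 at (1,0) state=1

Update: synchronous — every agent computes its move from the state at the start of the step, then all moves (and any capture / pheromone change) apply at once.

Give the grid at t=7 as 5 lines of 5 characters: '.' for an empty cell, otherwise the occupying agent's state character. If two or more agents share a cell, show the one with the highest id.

t=1: a0@(2,2):1 a1@(3,1):1 a2@(4,4):0 a3@(3,2):1 a4@(0,1):1 a5@(3,4):0 a6@(2,4):1 a7@(4,1):0 a8@(3,3):0 a9@(2,3):1 a10@(0,4):0 a11@(1,1):1 a12@(1,3):1 a13@(4,3):0 a14@(4,0):0 a15@(1,0):1
t=2: a0@(2,2):1 a1@(3,1):1 a2@(4,4):0 a3@(3,2):1 a4@(0,1):1 a5@(3,4):0 a6@(2,4):1 a7@(4,1):1 a8@(3,3):0 a9@(2,3):1 a10@(0,4):0 a11@(1,1):1 a12@(1,3):1 a13@(4,3):0 a14@(4,0):0 a15@(1,0):1
t=3: (unchanged — steady state)

.1..0
11.1.
..111
.1100
01.00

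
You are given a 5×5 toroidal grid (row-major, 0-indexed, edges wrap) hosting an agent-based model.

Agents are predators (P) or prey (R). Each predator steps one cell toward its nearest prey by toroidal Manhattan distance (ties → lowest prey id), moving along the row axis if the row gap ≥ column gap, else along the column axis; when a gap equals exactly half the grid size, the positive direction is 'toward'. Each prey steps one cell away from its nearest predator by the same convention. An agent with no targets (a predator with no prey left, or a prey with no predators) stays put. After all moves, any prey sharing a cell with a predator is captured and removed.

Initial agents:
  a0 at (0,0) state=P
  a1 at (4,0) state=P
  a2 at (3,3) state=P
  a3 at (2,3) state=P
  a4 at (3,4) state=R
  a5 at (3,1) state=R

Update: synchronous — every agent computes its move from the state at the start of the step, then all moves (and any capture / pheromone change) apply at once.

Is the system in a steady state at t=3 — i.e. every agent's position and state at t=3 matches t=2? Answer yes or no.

no

t=1: a0@(4,0):P a1@(3,0):P a2@(3,4):P a3@(3,3):P a5@(2,1):R
t=2: a0@(3,0):P a1@(2,0):P a2@(3,0):P a3@(3,2):P a5@(1,1):R
t=3: a0@(2,0):P a1@(1,0):P a2@(2,0):P a3@(2,2):P a5@(0,1):R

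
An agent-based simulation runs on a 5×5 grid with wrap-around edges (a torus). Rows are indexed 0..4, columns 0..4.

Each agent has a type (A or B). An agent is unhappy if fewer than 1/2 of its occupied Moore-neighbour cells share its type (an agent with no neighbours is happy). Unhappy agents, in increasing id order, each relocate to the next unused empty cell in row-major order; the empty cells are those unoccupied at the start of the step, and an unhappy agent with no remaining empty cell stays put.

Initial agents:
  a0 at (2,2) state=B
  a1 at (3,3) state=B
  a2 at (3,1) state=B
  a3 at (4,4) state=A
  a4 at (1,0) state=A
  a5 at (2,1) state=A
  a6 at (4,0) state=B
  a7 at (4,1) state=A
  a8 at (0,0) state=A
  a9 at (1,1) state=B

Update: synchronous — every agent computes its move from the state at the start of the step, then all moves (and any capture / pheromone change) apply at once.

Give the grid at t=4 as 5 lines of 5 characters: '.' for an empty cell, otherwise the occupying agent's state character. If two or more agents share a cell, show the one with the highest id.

t=1: a0@(2,2):B a1@(3,3):B a2@(3,1):B a3@(0,1):A a4@(1,0):A a5@(0,2):A a6@(0,3):B a7@(0,4):A a8@(0,0):A a9@(1,2):B
t=2: a0@(2,2):B a1@(3,3):B a2@(3,1):B a3@(0,1):A a4@(1,0):A a5@(1,1):A a6@(1,3):B a7@(0,4):A a8@(0,0):A a9@(1,2):B
t=3: (unchanged — steady state)

AA..A
AABB.
..B..
.B.B.
.....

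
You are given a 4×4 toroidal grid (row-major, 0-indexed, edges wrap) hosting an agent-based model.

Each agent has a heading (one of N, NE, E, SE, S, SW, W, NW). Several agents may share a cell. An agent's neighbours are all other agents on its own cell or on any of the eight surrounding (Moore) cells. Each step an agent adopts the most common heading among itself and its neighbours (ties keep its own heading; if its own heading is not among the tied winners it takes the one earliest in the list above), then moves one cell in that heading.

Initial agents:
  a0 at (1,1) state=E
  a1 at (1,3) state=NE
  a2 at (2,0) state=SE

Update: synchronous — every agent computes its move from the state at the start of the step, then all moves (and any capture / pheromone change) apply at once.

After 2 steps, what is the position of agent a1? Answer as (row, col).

t=1: a0@(1,2):E a1@(0,0):NE a2@(3,1):SE
t=2: a0@(1,3):E a1@(3,1):NE a2@(0,2):SE

(3, 1)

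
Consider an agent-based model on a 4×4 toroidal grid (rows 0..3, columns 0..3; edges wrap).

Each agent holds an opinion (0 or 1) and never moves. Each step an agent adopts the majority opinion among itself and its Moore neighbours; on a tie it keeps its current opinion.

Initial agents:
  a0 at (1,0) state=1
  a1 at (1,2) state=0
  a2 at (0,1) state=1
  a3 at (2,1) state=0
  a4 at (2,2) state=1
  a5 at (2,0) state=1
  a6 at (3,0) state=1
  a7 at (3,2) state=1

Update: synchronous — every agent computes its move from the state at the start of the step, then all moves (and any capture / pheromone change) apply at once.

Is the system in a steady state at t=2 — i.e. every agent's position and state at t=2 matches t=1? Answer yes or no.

no

t=1: a0@(1,0):1 a1@(1,2):0 a2@(0,1):1 a3@(2,1):1 a4@(2,2):1 a5@(2,0):1 a6@(3,0):1 a7@(3,2):1
t=2: a0@(1,0):1 a1@(1,2):1 a2@(0,1):1 a3@(2,1):1 a4@(2,2):1 a5@(2,0):1 a6@(3,0):1 a7@(3,2):1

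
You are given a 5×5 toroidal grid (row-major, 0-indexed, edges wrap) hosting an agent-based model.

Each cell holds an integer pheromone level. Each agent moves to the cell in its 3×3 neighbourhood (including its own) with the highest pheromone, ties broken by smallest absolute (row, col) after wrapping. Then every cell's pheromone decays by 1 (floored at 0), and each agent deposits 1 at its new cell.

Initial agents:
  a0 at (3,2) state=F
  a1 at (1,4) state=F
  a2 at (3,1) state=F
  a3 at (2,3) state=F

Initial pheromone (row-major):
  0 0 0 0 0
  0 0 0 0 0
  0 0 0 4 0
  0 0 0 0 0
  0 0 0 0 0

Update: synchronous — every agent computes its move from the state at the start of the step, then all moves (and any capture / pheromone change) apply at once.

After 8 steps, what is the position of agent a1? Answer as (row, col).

(2, 3)

t=1: a0@(2,3) a1@(2,3) a2@(2,0) a3@(2,3) | pheromone: 0 0 0 0 0 / 0 0 0 0 0 / 1 0 0 6 0 / 0 0 0 0 0 / 0 0 0 0 0
t=2: a0@(2,3) a1@(2,3) a2@(2,0) a3@(2,3) | pheromone: 0 0 0 0 0 / 0 0 0 0 0 / 1 0 0 8 0 / 0 0 0 0 0 / 0 0 0 0 0
t=3: a0@(2,3) a1@(2,3) a2@(2,0) a3@(2,3) | pheromone: 0 0 0 0 0 / 0 0 0 0 0 / 1 0 0 10 0 / 0 0 0 0 0 / 0 0 0 0 0
t=4: a0@(2,3) a1@(2,3) a2@(2,0) a3@(2,3) | pheromone: 0 0 0 0 0 / 0 0 0 0 0 / 1 0 0 12 0 / 0 0 0 0 0 / 0 0 0 0 0
t=5: a0@(2,3) a1@(2,3) a2@(2,0) a3@(2,3) | pheromone: 0 0 0 0 0 / 0 0 0 0 0 / 1 0 0 14 0 / 0 0 0 0 0 / 0 0 0 0 0
t=6: a0@(2,3) a1@(2,3) a2@(2,0) a3@(2,3) | pheromone: 0 0 0 0 0 / 0 0 0 0 0 / 1 0 0 16 0 / 0 0 0 0 0 / 0 0 0 0 0
t=7: a0@(2,3) a1@(2,3) a2@(2,0) a3@(2,3) | pheromone: 0 0 0 0 0 / 0 0 0 0 0 / 1 0 0 18 0 / 0 0 0 0 0 / 0 0 0 0 0
t=8: a0@(2,3) a1@(2,3) a2@(2,0) a3@(2,3) | pheromone: 0 0 0 0 0 / 0 0 0 0 0 / 1 0 0 20 0 / 0 0 0 0 0 / 0 0 0 0 0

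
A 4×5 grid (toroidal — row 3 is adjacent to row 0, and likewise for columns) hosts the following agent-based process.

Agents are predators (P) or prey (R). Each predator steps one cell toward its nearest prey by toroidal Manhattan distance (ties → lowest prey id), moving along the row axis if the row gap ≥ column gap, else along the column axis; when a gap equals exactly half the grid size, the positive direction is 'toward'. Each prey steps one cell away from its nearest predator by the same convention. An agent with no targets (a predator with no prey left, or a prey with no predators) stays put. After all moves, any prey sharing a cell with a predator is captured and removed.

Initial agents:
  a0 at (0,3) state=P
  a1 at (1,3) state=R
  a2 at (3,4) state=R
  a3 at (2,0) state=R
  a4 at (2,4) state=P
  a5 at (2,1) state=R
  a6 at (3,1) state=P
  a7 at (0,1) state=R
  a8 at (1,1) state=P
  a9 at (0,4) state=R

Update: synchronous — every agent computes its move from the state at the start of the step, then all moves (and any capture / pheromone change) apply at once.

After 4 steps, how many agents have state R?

t=1: a0@(1,3):P a1@(2,3):R a2@(0,4):R a4@(3,4):P a5@(1,1):R a6@(2,1):P a7@(1,1):R a8@(2,1):P a9@(0,0):R
t=2: a0@(2,3):P a1@(3,3):R a2@(1,4):R a4@(0,4):P a5@(0,1):R a6@(1,1):P a7@(0,1):R a8@(1,1):P a9@(1,0):R
t=3: a0@(3,3):P a1@(0,3):R a2@(2,4):R a4@(1,4):P a5@(3,1):R a6@(0,1):P a7@(3,1):R a8@(0,1):P
t=4: a0@(0,3):P a1@(1,3):R a2@(3,4):R a4@(2,4):P a5@(2,1):R a6@(3,1):P a7@(2,1):R a8@(3,1):P

4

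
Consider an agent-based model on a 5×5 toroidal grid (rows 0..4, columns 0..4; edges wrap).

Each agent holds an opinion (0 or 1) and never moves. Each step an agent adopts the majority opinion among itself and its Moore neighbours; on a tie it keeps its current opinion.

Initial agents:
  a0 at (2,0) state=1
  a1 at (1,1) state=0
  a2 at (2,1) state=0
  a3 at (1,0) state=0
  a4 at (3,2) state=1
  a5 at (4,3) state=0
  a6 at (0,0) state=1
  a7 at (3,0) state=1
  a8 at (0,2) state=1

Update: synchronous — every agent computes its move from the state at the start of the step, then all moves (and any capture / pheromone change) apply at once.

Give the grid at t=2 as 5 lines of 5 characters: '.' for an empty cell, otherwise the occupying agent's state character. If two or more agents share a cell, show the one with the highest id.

t=1: a0@(2,0):0 a1@(1,1):0 a2@(2,1):0 a3@(1,0):0 a4@(3,2):0 a5@(4,3):1 a6@(0,0):0 a7@(3,0):1 a8@(0,2):0
t=2: a0@(2,0):0 a1@(1,1):0 a2@(2,1):0 a3@(1,0):0 a4@(3,2):0 a5@(4,3):0 a6@(0,0):0 a7@(3,0):0 a8@(0,2):0

0.0..
00...
00...
0.0..
...0.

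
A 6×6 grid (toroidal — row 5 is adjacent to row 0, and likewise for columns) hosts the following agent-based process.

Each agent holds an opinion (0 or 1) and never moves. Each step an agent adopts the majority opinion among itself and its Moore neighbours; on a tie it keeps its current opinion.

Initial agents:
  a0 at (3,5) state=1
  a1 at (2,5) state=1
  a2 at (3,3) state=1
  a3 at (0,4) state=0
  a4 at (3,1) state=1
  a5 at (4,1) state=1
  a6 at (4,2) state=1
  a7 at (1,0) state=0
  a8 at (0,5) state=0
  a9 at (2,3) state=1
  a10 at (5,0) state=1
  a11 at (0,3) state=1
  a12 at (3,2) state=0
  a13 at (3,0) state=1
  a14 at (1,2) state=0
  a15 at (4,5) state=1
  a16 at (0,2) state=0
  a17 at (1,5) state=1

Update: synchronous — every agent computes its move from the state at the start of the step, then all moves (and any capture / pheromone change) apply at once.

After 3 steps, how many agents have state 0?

7

t=1: a0@(3,5):1 a1@(2,5):1 a2@(3,3):1 a3@(0,4):0 a4@(3,1):1 a5@(4,1):1 a6@(4,2):1 a7@(1,0):0 a8@(0,5):0 a9@(2,3):1 a10@(5,0):1 a11@(0,3):0 a12@(3,2):1 a13@(3,0):1 a14@(1,2):0 a15@(4,5):1 a16@(0,2):0 a17@(1,5):0
t=2: (unchanged — steady state)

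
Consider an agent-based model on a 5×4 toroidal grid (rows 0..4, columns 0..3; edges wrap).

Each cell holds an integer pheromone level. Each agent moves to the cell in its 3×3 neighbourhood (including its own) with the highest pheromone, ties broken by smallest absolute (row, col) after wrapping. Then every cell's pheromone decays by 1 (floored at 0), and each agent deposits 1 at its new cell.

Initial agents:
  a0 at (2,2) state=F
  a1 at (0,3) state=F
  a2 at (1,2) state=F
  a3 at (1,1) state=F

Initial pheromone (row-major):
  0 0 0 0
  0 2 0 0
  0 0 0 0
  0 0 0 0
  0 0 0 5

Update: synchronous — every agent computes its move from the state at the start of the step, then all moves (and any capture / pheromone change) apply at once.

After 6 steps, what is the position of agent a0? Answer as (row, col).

(1, 1)

t=1: a0@(1,1) a1@(4,3) a2@(1,1) a3@(1,1) | pheromone: 0 0 0 0 / 0 4 0 0 / 0 0 0 0 / 0 0 0 0 / 0 0 0 5
t=2: a0@(1,1) a1@(4,3) a2@(1,1) a3@(1,1) | pheromone: 0 0 0 0 / 0 6 0 0 / 0 0 0 0 / 0 0 0 0 / 0 0 0 5
t=3: a0@(1,1) a1@(4,3) a2@(1,1) a3@(1,1) | pheromone: 0 0 0 0 / 0 8 0 0 / 0 0 0 0 / 0 0 0 0 / 0 0 0 5
t=4: a0@(1,1) a1@(4,3) a2@(1,1) a3@(1,1) | pheromone: 0 0 0 0 / 0 10 0 0 / 0 0 0 0 / 0 0 0 0 / 0 0 0 5
t=5: a0@(1,1) a1@(4,3) a2@(1,1) a3@(1,1) | pheromone: 0 0 0 0 / 0 12 0 0 / 0 0 0 0 / 0 0 0 0 / 0 0 0 5
t=6: a0@(1,1) a1@(4,3) a2@(1,1) a3@(1,1) | pheromone: 0 0 0 0 / 0 14 0 0 / 0 0 0 0 / 0 0 0 0 / 0 0 0 5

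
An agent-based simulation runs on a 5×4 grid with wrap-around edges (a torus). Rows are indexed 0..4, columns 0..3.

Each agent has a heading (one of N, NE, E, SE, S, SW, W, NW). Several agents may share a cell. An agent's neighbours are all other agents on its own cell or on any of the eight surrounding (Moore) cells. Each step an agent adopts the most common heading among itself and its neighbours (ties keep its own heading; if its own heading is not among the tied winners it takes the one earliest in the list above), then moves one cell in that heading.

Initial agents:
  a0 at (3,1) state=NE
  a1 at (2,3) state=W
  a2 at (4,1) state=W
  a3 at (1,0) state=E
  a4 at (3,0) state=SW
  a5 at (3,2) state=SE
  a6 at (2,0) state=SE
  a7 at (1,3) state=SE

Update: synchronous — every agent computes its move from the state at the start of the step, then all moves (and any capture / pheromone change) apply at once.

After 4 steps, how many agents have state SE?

t=1: a0@(4,2):SE a1@(3,0):SE a2@(4,0):W a3@(2,1):SE a4@(3,3):W a5@(3,1):W a6@(3,1):SE a7@(2,0):SE
t=2: a0@(0,3):SE a1@(4,1):SE a2@(4,3):W a3@(3,2):SE a4@(4,0):SE a5@(4,2):SE a6@(4,2):SE a7@(3,1):SE
t=3: a0@(1,0):SE a1@(0,2):SE a2@(0,0):SE a3@(4,3):SE a4@(0,1):SE a5@(0,3):SE a6@(0,3):SE a7@(4,2):SE
t=4: a0@(2,1):SE a1@(1,3):SE a2@(1,1):SE a3@(0,0):SE a4@(1,2):SE a5@(1,0):SE a6@(1,0):SE a7@(0,3):SE

8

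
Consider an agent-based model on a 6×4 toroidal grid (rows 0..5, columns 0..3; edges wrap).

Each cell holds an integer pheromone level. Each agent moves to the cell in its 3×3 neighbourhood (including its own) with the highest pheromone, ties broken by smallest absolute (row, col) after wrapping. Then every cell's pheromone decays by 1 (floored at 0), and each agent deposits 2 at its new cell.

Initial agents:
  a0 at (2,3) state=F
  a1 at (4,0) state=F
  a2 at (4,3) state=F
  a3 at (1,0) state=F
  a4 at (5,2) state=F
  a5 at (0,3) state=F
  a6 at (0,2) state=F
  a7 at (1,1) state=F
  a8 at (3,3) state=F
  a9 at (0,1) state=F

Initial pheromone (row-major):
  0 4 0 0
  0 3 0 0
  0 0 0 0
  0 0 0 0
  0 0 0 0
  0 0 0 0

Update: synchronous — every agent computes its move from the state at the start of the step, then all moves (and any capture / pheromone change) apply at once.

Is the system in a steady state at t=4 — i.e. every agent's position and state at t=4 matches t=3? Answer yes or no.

t=1: a0@(1,0) a1@(3,0) a2@(3,0) a3@(0,1) a4@(0,1) a5@(0,0) a6@(0,1) a7@(0,1) a8@(2,0) a9@(0,1) | pheromone: 2 13 0 0 / 2 2 0 0 / 2 0 0 0 / 4 0 0 0 / 0 0 0 0 / 0 0 0 0
t=2: a0@(0,1) a1@(3,0) a2@(3,0) a3@(0,1) a4@(0,1) a5@(0,1) a6@(0,1) a7@(0,1) a8@(3,0) a9@(0,1) | pheromone: 1 26 0 0 / 1 1 0 0 / 1 0 0 0 / 9 0 0 0 / 0 0 0 0 / 0 0 0 0
t=3: a0@(0,1) a1@(3,0) a2@(3,0) a3@(0,1) a4@(0,1) a5@(0,1) a6@(0,1) a7@(0,1) a8@(3,0) a9@(0,1) | pheromone: 0 39 0 0 / 0 0 0 0 / 0 0 0 0 / 14 0 0 0 / 0 0 0 0 / 0 0 0 0
t=4: a0@(0,1) a1@(3,0) a2@(3,0) a3@(0,1) a4@(0,1) a5@(0,1) a6@(0,1) a7@(0,1) a8@(3,0) a9@(0,1) | pheromone: 0 52 0 0 / 0 0 0 0 / 0 0 0 0 / 19 0 0 0 / 0 0 0 0 / 0 0 0 0

yes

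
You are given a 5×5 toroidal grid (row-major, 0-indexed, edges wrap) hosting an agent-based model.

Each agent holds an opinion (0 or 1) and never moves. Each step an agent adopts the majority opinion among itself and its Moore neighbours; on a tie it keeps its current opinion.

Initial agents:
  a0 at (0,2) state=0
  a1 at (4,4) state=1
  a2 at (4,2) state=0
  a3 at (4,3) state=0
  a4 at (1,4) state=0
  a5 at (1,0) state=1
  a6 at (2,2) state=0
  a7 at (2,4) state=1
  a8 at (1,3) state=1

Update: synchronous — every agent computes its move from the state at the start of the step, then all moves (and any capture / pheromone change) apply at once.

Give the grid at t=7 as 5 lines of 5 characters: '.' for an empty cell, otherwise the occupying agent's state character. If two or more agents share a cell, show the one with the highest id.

..0..
1..01
..0.1
.....
..001

t=1: a0@(0,2):0 a1@(4,4):1 a2@(4,2):0 a3@(4,3):0 a4@(1,4):1 a5@(1,0):1 a6@(2,2):0 a7@(2,4):1 a8@(1,3):0
t=2: (unchanged — steady state)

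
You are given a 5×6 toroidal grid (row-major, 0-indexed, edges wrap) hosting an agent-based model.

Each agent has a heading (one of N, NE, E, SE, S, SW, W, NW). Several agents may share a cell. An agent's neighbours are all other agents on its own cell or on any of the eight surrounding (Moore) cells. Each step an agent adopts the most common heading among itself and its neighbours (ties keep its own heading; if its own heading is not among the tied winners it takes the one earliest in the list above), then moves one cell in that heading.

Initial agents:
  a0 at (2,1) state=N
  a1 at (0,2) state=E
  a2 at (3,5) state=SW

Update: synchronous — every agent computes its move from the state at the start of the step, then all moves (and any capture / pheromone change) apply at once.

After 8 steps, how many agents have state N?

1

t=1: a0@(1,1):N a1@(0,3):E a2@(4,4):SW
t=2: a0@(0,1):N a1@(0,4):E a2@(0,3):SW
t=3: a0@(4,1):N a1@(0,5):E a2@(1,2):SW
t=4: a0@(3,1):N a1@(0,0):E a2@(2,1):SW
t=5: a0@(2,1):N a1@(0,1):E a2@(3,0):SW
t=6: a0@(1,1):N a1@(0,2):E a2@(4,5):SW
t=7: a0@(0,1):N a1@(0,3):E a2@(0,4):SW
t=8: a0@(4,1):N a1@(0,4):E a2@(1,3):SW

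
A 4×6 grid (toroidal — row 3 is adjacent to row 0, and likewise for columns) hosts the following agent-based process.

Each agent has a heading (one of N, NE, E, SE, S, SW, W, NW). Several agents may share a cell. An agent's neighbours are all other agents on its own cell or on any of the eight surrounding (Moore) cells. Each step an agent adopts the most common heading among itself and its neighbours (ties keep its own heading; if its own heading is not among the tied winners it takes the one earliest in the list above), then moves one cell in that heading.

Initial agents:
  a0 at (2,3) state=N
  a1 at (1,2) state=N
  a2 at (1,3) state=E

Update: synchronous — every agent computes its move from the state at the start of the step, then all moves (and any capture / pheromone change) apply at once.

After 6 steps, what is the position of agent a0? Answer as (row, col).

(0, 3)

t=1: a0@(1,3):N a1@(0,2):N a2@(0,3):N
t=2: a0@(0,3):N a1@(3,2):N a2@(3,3):N
t=3: a0@(3,3):N a1@(2,2):N a2@(2,3):N
t=4: a0@(2,3):N a1@(1,2):N a2@(1,3):N
t=5: a0@(1,3):N a1@(0,2):N a2@(0,3):N
t=6: a0@(0,3):N a1@(3,2):N a2@(3,3):N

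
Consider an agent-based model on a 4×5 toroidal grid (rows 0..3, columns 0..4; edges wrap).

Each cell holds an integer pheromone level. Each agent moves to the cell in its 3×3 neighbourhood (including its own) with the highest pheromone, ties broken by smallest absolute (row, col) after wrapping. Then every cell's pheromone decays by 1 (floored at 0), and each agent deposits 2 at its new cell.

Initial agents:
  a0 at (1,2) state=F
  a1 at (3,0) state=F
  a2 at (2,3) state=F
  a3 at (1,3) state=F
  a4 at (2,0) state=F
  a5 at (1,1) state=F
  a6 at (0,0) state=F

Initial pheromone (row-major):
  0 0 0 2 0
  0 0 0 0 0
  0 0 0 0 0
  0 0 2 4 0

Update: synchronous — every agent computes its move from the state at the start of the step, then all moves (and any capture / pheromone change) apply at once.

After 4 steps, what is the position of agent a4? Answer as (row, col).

t=1: a0@(0,3) a1@(0,0) a2@(3,3) a3@(0,3) a4@(1,0) a5@(0,0) a6@(0,0) | pheromone: 6 0 0 5 0 / 2 0 0 0 0 / 0 0 0 0 0 / 0 0 1 5 0
t=2: a0@(0,3) a1@(0,0) a2@(0,3) a3@(0,3) a4@(0,0) a5@(0,0) a6@(0,0) | pheromone: 13 0 0 10 0 / 1 0 0 0 0 / 0 0 0 0 0 / 0 0 0 4 0
t=3: a0@(0,3) a1@(0,0) a2@(0,3) a3@(0,3) a4@(0,0) a5@(0,0) a6@(0,0) | pheromone: 20 0 0 15 0 / 0 0 0 0 0 / 0 0 0 0 0 / 0 0 0 3 0
t=4: a0@(0,3) a1@(0,0) a2@(0,3) a3@(0,3) a4@(0,0) a5@(0,0) a6@(0,0) | pheromone: 27 0 0 20 0 / 0 0 0 0 0 / 0 0 0 0 0 / 0 0 0 2 0

(0, 0)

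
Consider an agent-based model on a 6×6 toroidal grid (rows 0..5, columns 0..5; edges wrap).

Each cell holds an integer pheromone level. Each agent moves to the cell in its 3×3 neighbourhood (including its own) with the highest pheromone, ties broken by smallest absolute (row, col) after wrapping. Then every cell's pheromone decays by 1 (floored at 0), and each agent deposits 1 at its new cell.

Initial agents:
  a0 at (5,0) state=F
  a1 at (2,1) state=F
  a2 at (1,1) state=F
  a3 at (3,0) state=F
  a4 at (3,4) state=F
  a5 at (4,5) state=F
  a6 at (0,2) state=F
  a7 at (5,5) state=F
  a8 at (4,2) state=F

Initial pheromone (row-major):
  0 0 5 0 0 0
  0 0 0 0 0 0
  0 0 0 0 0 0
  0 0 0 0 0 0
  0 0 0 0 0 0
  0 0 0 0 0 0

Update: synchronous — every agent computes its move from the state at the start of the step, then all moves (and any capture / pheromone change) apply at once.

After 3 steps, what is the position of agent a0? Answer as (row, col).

(0, 0)

t=1: a0@(0,0) a1@(1,0) a2@(0,2) a3@(2,0) a4@(2,3) a5@(3,0) a6@(0,2) a7@(0,0) a8@(3,1) | pheromone: 2 0 6 0 0 0 / 1 0 0 0 0 0 / 1 0 0 1 0 0 / 1 1 0 0 0 0 / 0 0 0 0 0 0 / 0 0 0 0 0 0
t=2: a0@(0,0) a1@(0,0) a2@(0,2) a3@(1,0) a4@(2,3) a5@(2,0) a6@(0,2) a7@(0,0) a8@(2,0) | pheromone: 4 0 7 0 0 0 / 1 0 0 0 0 0 / 2 0 0 1 0 0 / 0 0 0 0 0 0 / 0 0 0 0 0 0 / 0 0 0 0 0 0
t=3: a0@(0,0) a1@(0,0) a2@(0,2) a3@(0,0) a4@(2,3) a5@(2,0) a6@(0,2) a7@(0,0) a8@(2,0) | pheromone: 7 0 8 0 0 0 / 0 0 0 0 0 0 / 3 0 0 1 0 0 / 0 0 0 0 0 0 / 0 0 0 0 0 0 / 0 0 0 0 0 0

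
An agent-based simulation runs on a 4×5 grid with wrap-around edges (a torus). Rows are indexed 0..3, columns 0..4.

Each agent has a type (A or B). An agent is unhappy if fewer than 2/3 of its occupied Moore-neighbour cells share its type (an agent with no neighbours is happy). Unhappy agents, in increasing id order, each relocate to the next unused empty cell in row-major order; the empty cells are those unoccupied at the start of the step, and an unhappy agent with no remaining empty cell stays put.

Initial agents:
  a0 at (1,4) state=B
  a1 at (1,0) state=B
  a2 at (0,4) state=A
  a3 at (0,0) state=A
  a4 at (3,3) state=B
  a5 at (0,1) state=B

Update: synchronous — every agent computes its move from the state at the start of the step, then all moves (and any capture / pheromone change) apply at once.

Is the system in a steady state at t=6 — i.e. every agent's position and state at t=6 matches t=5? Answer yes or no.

no

t=1: a0@(0,2):B a1@(0,3):B a2@(1,1):A a3@(1,2):A a4@(1,3):B a5@(2,0):B
t=2: a0@(0,0):B a1@(0,3):B a2@(0,1):A a3@(0,4):A a4@(1,3):B a5@(1,0):B
t=3: a0@(0,2):B a1@(1,1):B a2@(1,2):A a3@(1,4):A a4@(2,0):B a5@(2,1):B
t=4: a0@(0,0):B a1@(1,1):B a2@(0,1):A a3@(0,3):A a4@(2,0):B a5@(2,1):B
t=5: a0@(0,2):B a1@(1,1):B a2@(0,4):A a3@(0,3):A a4@(2,0):B a5@(2,1):B
t=6: a0@(0,0):B a1@(1,1):B a2@(0,4):A a3@(0,1):A a4@(2,0):B a5@(2,1):B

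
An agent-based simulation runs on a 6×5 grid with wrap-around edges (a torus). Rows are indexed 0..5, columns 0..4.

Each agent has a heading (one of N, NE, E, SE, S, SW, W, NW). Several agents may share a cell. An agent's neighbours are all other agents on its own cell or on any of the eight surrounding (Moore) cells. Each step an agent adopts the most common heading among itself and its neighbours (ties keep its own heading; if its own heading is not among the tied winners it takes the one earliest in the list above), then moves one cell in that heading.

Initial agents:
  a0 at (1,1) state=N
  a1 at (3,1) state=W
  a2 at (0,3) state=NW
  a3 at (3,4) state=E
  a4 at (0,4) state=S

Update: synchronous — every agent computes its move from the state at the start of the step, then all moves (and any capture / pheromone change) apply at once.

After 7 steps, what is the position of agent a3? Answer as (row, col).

(3, 1)

t=1: a0@(0,1):N a1@(3,0):W a2@(5,2):NW a3@(3,0):E a4@(1,4):S
t=2: a0@(5,1):N a1@(3,4):W a2@(4,1):NW a3@(3,1):E a4@(2,4):S
t=3: a0@(4,1):N a1@(3,3):W a2@(3,0):NW a3@(3,2):E a4@(3,4):S
t=4: a0@(3,1):N a1@(3,2):W a2@(2,4):NW a3@(3,3):E a4@(4,4):S
t=5: a0@(2,1):N a1@(3,1):W a2@(1,3):NW a3@(3,4):E a4@(5,4):S
t=6: a0@(1,1):N a1@(3,0):W a2@(0,2):NW a3@(3,0):E a4@(0,4):S
t=7: a0@(0,1):N a1@(3,4):W a2@(5,1):NW a3@(3,1):E a4@(1,4):S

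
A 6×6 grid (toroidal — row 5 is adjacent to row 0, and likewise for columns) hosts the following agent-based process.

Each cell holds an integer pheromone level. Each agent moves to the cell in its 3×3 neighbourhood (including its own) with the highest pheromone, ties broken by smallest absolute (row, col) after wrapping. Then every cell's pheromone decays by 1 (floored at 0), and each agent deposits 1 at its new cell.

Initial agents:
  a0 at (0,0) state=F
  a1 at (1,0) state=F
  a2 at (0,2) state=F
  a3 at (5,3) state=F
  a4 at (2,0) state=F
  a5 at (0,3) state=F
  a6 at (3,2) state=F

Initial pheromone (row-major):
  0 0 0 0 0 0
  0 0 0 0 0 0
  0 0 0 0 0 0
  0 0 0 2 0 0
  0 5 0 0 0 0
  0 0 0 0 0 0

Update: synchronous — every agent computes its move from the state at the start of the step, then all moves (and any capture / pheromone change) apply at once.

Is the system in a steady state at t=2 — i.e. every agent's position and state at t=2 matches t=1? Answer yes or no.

no

t=1: a0@(0,0) a1@(0,0) a2@(0,1) a3@(0,2) a4@(1,0) a5@(0,2) a6@(4,1) | pheromone: 2 1 2 0 0 0 / 1 0 0 0 0 0 / 0 0 0 0 0 0 / 0 0 0 1 0 0 / 0 5 0 0 0 0 / 0 0 0 0 0 0
t=2: a0@(0,0) a1@(0,0) a2@(0,0) a3@(0,2) a4@(0,0) a5@(0,2) a6@(4,1) | pheromone: 5 0 3 0 0 0 / 0 0 0 0 0 0 / 0 0 0 0 0 0 / 0 0 0 0 0 0 / 0 5 0 0 0 0 / 0 0 0 0 0 0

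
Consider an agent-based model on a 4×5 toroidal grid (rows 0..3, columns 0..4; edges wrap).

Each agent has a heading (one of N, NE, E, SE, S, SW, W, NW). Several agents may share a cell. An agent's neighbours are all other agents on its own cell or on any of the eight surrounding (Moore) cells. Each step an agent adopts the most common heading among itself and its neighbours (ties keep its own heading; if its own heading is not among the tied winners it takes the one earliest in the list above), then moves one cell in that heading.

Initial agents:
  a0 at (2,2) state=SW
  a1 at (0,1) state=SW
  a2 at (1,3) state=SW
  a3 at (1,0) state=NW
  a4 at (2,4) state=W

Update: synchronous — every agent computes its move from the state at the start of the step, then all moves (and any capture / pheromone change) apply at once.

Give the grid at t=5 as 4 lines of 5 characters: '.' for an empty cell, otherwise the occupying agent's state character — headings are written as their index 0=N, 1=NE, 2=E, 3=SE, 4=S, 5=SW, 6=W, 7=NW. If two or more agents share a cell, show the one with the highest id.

7....
.5...
...56
..5..

t=1: a0@(3,1):SW a1@(1,0):SW a2@(2,2):SW a3@(0,4):NW a4@(2,3):W
t=2: a0@(0,0):SW a1@(2,4):SW a2@(3,1):SW a3@(3,3):NW a4@(2,2):W
t=3: a0@(1,4):SW a1@(3,3):SW a2@(0,0):SW a3@(2,2):NW a4@(2,1):W
t=4: a0@(2,3):SW a1@(0,2):SW a2@(1,4):SW a3@(1,1):NW a4@(2,0):W
t=5: a0@(3,2):SW a1@(1,1):SW a2@(2,3):SW a3@(0,0):NW a4@(2,4):W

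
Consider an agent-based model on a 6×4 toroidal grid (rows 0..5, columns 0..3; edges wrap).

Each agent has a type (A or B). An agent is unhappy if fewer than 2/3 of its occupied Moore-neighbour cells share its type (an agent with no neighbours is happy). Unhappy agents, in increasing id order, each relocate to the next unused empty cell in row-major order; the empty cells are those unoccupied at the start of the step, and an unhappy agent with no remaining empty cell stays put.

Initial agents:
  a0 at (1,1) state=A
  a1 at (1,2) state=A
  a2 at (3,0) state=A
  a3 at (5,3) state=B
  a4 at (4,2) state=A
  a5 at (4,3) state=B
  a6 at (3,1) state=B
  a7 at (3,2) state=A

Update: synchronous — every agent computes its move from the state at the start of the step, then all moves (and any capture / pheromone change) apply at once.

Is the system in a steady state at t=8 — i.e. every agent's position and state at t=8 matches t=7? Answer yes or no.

t=1: a0@(1,1):A a1@(1,2):A a2@(0,0):A a3@(0,1):B a4@(0,2):A a5@(0,3):B a6@(1,0):B a7@(1,3):A
t=2: a0@(2,0):A a1@(2,1):A a2@(2,2):A a3@(2,3):B a4@(3,0):A a5@(3,1):B a6@(3,2):B a7@(3,3):A
t=3: a0@(0,0):A a1@(0,1):A a2@(0,2):A a3@(0,3):B a4@(1,0):A a5@(1,1):B a6@(1,2):B a7@(1,3):A
t=4: a0@(2,0):A a1@(2,1):A a2@(2,2):A a3@(2,3):B a4@(3,0):A a5@(3,1):B a6@(3,2):B a7@(3,3):A
t=5: a0@(0,0):A a1@(0,1):A a2@(0,2):A a3@(0,3):B a4@(1,0):A a5@(1,1):B a6@(1,2):B a7@(1,3):A
t=6: a0@(2,0):A a1@(2,1):A a2@(2,2):A a3@(2,3):B a4@(3,0):A a5@(3,1):B a6@(3,2):B a7@(3,3):A
t=7: a0@(0,0):A a1@(0,1):A a2@(0,2):A a3@(0,3):B a4@(1,0):A a5@(1,1):B a6@(1,2):B a7@(1,3):A
t=8: a0@(2,0):A a1@(2,1):A a2@(2,2):A a3@(2,3):B a4@(3,0):A a5@(3,1):B a6@(3,2):B a7@(3,3):A

no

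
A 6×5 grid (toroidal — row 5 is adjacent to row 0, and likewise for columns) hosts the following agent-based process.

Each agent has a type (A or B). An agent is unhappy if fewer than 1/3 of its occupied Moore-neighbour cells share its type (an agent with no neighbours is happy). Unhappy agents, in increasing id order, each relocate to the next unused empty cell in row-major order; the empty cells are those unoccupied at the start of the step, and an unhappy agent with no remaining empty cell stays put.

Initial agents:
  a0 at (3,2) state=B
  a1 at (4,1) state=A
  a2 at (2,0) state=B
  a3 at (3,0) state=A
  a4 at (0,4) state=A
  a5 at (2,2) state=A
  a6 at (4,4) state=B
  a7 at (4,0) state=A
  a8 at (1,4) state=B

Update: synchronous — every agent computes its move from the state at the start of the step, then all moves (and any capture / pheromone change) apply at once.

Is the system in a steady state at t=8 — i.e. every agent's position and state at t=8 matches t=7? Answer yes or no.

t=1: a0@(0,0):B a1@(4,1):A a2@(2,0):B a3@(3,0):A a4@(0,1):A a5@(0,2):A a6@(0,3):B a7@(4,0):A a8@(1,4):B
t=2: (unchanged — steady state)

yes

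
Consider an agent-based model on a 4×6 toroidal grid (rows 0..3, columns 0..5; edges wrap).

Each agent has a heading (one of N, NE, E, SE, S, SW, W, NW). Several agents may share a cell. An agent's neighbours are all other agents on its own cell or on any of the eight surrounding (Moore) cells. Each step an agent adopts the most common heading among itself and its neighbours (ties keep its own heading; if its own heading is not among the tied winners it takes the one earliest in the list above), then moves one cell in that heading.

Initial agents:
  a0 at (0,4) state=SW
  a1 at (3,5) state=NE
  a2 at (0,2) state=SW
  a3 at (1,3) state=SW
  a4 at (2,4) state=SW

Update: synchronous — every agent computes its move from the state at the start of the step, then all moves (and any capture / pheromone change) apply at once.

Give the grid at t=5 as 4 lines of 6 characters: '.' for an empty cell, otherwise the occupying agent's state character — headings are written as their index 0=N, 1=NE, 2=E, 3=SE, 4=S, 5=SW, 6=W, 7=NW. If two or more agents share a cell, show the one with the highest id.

5.....
...5.5
....5.
.....5

t=1: a0@(1,3):SW a1@(0,4):SW a2@(1,1):SW a3@(2,2):SW a4@(3,3):SW
t=2: a0@(2,2):SW a1@(1,3):SW a2@(2,0):SW a3@(3,1):SW a4@(0,2):SW
t=3: a0@(3,1):SW a1@(2,2):SW a2@(3,5):SW a3@(0,0):SW a4@(1,1):SW
t=4: a0@(0,0):SW a1@(3,1):SW a2@(0,4):SW a3@(1,5):SW a4@(2,0):SW
t=5: a0@(1,5):SW a1@(0,0):SW a2@(1,3):SW a3@(2,4):SW a4@(3,5):SW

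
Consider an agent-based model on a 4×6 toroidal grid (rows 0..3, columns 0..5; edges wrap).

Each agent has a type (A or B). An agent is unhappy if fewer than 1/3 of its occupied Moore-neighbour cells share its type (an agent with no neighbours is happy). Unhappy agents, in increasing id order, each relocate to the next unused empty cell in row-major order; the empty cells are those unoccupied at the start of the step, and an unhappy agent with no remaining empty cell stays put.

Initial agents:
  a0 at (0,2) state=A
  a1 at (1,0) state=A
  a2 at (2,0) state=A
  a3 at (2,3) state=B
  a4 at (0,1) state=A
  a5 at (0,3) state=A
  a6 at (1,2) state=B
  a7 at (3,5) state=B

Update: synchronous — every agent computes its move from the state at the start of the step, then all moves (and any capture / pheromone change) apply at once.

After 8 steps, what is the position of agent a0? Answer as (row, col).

(0, 2)

t=1: a0@(0,2):A a1@(1,0):A a2@(2,0):A a3@(2,3):B a4@(0,1):A a5@(0,3):A a6@(0,0):B a7@(0,4):B
t=2: a0@(0,2):A a1@(1,0):A a2@(2,0):A a3@(2,3):B a4@(0,1):A a5@(0,3):A a6@(0,5):B a7@(1,1):B
t=3: a0@(0,2):A a1@(1,0):A a2@(2,0):A a3@(2,3):B a4@(0,1):A a5@(0,3):A a6@(0,0):B a7@(0,4):B
t=4: a0@(0,2):A a1@(1,0):A a2@(2,0):A a3@(2,3):B a4@(0,1):A a5@(0,3):A a6@(0,5):B a7@(1,1):B
t=5: a0@(0,2):A a1@(1,0):A a2@(2,0):A a3@(2,3):B a4@(0,1):A a5@(0,3):A a6@(0,0):B a7@(0,4):B
t=6: a0@(0,2):A a1@(1,0):A a2@(2,0):A a3@(2,3):B a4@(0,1):A a5@(0,3):A a6@(0,5):B a7@(1,1):B
t=7: a0@(0,2):A a1@(1,0):A a2@(2,0):A a3@(2,3):B a4@(0,1):A a5@(0,3):A a6@(0,0):B a7@(0,4):B
t=8: a0@(0,2):A a1@(1,0):A a2@(2,0):A a3@(2,3):B a4@(0,1):A a5@(0,3):A a6@(0,5):B a7@(1,1):B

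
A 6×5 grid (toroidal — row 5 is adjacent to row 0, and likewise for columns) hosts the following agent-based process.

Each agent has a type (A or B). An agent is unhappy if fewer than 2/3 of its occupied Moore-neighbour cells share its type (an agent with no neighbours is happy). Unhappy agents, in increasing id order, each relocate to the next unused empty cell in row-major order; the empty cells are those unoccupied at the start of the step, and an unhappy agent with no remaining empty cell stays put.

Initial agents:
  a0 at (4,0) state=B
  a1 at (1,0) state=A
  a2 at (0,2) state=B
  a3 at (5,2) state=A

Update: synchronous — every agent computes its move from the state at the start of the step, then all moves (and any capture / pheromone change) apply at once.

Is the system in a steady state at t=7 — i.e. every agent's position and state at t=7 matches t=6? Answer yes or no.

no

t=1: a0@(4,0):B a1@(1,0):A a2@(0,0):B a3@(0,1):A
t=2: a0@(4,0):B a1@(0,2):A a2@(0,3):B a3@(0,4):A
t=3: a0@(4,0):B a1@(0,0):A a2@(0,1):B a3@(1,0):A
t=4: a0@(4,0):B a1@(0,2):A a2@(0,3):B a3@(0,4):A
t=5: a0@(4,0):B a1@(0,0):A a2@(0,1):B a3@(1,0):A
t=6: a0@(4,0):B a1@(0,2):A a2@(0,3):B a3@(0,4):A
t=7: a0@(4,0):B a1@(0,0):A a2@(0,1):B a3@(1,0):A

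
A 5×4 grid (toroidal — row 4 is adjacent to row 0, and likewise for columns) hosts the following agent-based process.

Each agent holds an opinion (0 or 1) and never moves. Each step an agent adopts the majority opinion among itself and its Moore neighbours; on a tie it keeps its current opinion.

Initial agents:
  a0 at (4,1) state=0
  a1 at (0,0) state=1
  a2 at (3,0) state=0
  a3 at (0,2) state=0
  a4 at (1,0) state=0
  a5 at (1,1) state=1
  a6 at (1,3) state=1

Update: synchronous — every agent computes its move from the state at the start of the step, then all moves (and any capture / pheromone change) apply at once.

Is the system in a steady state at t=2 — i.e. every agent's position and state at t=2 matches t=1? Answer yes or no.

t=1: a0@(4,1):0 a1@(0,0):1 a2@(3,0):0 a3@(0,2):0 a4@(1,0):1 a5@(1,1):1 a6@(1,3):1
t=2: (unchanged — steady state)

yes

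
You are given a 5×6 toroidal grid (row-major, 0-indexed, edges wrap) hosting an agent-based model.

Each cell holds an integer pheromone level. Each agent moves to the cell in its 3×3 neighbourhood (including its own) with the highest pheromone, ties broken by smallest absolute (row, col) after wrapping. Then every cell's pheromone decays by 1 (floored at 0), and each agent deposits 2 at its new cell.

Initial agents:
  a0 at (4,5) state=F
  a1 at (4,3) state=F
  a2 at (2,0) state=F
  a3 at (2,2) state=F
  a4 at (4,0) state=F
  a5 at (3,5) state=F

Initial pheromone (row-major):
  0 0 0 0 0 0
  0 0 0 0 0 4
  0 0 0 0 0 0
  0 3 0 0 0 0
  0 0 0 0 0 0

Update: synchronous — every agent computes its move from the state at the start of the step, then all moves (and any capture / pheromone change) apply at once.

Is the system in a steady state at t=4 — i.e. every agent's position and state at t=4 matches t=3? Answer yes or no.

yes

t=1: a0@(0,0) a1@(0,2) a2@(1,5) a3@(3,1) a4@(3,1) a5@(2,0) | pheromone: 2 0 2 0 0 0 / 0 0 0 0 0 5 / 2 0 0 0 0 0 / 0 6 0 0 0 0 / 0 0 0 0 0 0
t=2: a0@(1,5) a1@(0,2) a2@(1,5) a3@(3,1) a4@(3,1) a5@(3,1) | pheromone: 1 0 3 0 0 0 / 0 0 0 0 0 8 / 1 0 0 0 0 0 / 0 11 0 0 0 0 / 0 0 0 0 0 0
t=3: a0@(1,5) a1@(0,2) a2@(1,5) a3@(3,1) a4@(3,1) a5@(3,1) | pheromone: 0 0 4 0 0 0 / 0 0 0 0 0 11 / 0 0 0 0 0 0 / 0 16 0 0 0 0 / 0 0 0 0 0 0
t=4: a0@(1,5) a1@(0,2) a2@(1,5) a3@(3,1) a4@(3,1) a5@(3,1) | pheromone: 0 0 5 0 0 0 / 0 0 0 0 0 14 / 0 0 0 0 0 0 / 0 21 0 0 0 0 / 0 0 0 0 0 0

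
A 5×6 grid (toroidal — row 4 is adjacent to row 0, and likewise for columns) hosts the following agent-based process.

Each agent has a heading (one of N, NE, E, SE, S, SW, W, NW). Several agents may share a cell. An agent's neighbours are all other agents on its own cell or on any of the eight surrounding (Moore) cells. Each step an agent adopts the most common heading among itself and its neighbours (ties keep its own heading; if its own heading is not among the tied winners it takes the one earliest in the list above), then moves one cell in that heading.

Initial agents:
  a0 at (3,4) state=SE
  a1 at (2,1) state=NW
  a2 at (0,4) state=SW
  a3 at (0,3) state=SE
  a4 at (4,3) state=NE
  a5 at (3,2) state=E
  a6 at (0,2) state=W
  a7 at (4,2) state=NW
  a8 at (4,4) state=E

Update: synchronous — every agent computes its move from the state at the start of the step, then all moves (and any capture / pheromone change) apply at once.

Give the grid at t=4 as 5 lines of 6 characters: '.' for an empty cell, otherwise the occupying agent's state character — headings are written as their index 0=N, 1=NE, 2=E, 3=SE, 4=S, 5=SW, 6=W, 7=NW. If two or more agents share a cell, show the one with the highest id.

t=1: a0@(4,5):SE a1@(1,0):NW a2@(1,3):SW a3@(1,4):SE a4@(4,4):E a5@(2,1):NW a6@(0,1):W a7@(3,1):NW a8@(0,5):SE
t=2: a0@(0,0):SE a1@(0,5):NW a2@(2,2):SW a3@(2,5):SE a4@(0,5):SE a5@(1,0):NW a6@(0,0):W a7@(2,0):NW a8@(1,0):SE
t=3: a0@(1,1):SE a1@(1,0):SE a2@(3,1):SW a3@(3,0):SE a4@(1,0):SE a5@(2,1):SE a6@(1,1):SE a7@(1,5):NW a8@(2,1):SE
t=4: a0@(2,2):SE a1@(2,1):SE a2@(4,2):SE a3@(4,1):SE a4@(2,1):SE a5@(3,2):SE a6@(2,2):SE a7@(2,0):SE a8@(3,2):SE

......
......
333...
..3...
.33...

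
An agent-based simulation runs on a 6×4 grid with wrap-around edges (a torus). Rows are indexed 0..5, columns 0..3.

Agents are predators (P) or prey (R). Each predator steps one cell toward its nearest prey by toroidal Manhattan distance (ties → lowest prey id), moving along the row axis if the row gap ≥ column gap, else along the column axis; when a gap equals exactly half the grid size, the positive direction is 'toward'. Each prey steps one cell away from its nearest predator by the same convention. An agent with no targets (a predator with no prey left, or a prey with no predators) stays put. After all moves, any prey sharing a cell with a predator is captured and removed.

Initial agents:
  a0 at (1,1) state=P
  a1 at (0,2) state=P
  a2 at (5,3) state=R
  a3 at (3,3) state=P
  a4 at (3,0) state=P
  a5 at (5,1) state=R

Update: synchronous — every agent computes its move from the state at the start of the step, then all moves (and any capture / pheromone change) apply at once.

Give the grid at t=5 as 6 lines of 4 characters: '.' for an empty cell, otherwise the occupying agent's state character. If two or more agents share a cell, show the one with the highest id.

t=1: a0@(0,1):P a1@(5,2):P a3@(4,3):P a4@(4,0):P a5@(4,1):R
t=2: a0@(5,1):P a1@(4,2):P a3@(4,0):P a4@(4,1):P
t=3: (unchanged — steady state)

....
....
....
....
PPP.
.P..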